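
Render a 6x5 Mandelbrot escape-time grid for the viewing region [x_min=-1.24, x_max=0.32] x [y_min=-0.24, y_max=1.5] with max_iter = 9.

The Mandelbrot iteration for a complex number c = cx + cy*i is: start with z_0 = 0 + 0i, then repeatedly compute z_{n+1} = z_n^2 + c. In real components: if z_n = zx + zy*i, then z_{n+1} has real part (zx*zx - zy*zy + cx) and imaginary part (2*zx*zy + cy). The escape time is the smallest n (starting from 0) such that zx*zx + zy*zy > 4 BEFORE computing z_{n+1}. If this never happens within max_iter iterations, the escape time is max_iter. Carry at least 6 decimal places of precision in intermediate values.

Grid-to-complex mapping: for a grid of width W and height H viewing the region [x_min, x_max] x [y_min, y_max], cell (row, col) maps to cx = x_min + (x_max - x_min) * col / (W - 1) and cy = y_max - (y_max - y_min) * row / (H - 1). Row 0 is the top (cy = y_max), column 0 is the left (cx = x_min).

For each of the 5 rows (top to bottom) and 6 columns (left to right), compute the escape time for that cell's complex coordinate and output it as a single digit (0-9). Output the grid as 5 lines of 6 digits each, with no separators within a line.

Answer: 222222
333543
349999
999999
999999

Derivation:
(row=0, col=0): c = -1.2400 + 1.5000i → escape time 2
(row=0, col=1): c = -0.9280 + 1.5000i → escape time 2
(row=0, col=2): c = -0.6160 + 1.5000i → escape time 2
(row=0, col=3): c = -0.3040 + 1.5000i → escape time 2
(row=0, col=4): c = 0.0080 + 1.5000i → escape time 2
(row=0, col=5): c = 0.3200 + 1.5000i → escape time 2
(row=1, col=0): c = -1.2400 + 1.0650i → escape time 3
(row=1, col=1): c = -0.9280 + 1.0650i → escape time 3
(row=1, col=2): c = -0.6160 + 1.0650i → escape time 3
(row=1, col=3): c = -0.3040 + 1.0650i → escape time 5
(row=1, col=4): c = 0.0080 + 1.0650i → escape time 4
(row=1, col=5): c = 0.3200 + 1.0650i → escape time 3
(row=2, col=0): c = -1.2400 + 0.6300i → escape time 3
(row=2, col=1): c = -0.9280 + 0.6300i → escape time 4
(row=2, col=2): c = -0.6160 + 0.6300i → escape time 9
(row=2, col=3): c = -0.3040 + 0.6300i → escape time 9
(row=2, col=4): c = 0.0080 + 0.6300i → escape time 9
(row=2, col=5): c = 0.3200 + 0.6300i → escape time 9
(row=3, col=0): c = -1.2400 + 0.1950i → escape time 9
(row=3, col=1): c = -0.9280 + 0.1950i → escape time 9
(row=3, col=2): c = -0.6160 + 0.1950i → escape time 9
(row=3, col=3): c = -0.3040 + 0.1950i → escape time 9
(row=3, col=4): c = 0.0080 + 0.1950i → escape time 9
(row=3, col=5): c = 0.3200 + 0.1950i → escape time 9
(row=4, col=0): c = -1.2400 + -0.2400i → escape time 9
(row=4, col=1): c = -0.9280 + -0.2400i → escape time 9
(row=4, col=2): c = -0.6160 + -0.2400i → escape time 9
(row=4, col=3): c = -0.3040 + -0.2400i → escape time 9
(row=4, col=4): c = 0.0080 + -0.2400i → escape time 9
(row=4, col=5): c = 0.3200 + -0.2400i → escape time 9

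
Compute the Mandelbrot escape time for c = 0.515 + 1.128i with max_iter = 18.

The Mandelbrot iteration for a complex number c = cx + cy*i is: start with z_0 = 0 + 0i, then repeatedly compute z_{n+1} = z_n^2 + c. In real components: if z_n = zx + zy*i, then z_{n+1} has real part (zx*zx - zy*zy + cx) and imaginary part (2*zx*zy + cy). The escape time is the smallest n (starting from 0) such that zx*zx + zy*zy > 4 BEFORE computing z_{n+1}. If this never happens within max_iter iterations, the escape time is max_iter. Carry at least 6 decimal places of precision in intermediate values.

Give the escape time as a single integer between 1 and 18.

Answer: 2

Derivation:
z_0 = 0 + 0i, c = 0.5150 + 1.1280i
Iter 1: z = 0.5150 + 1.1280i, |z|^2 = 1.5376
Iter 2: z = -0.4922 + 2.2898i, |z|^2 = 5.4856
Escaped at iteration 2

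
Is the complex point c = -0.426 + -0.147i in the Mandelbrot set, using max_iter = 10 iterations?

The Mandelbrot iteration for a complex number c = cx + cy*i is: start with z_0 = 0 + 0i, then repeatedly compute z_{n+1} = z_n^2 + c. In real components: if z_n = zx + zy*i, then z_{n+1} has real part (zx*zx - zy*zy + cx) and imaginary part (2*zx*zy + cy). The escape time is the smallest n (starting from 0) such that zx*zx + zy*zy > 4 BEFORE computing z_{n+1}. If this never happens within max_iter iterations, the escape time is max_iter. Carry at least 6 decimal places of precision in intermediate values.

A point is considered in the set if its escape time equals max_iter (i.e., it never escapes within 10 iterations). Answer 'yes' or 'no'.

z_0 = 0 + 0i, c = -0.4260 + -0.1470i
Iter 1: z = -0.4260 + -0.1470i, |z|^2 = 0.2031
Iter 2: z = -0.2661 + -0.0218i, |z|^2 = 0.0713
Iter 3: z = -0.3556 + -0.1354i, |z|^2 = 0.1448
Iter 4: z = -0.3179 + -0.0507i, |z|^2 = 0.1036
Iter 5: z = -0.3275 + -0.1148i, |z|^2 = 0.1205
Iter 6: z = -0.3319 + -0.0718i, |z|^2 = 0.1153
Iter 7: z = -0.3210 + -0.0993i, |z|^2 = 0.1129
Iter 8: z = -0.3328 + -0.0832i, |z|^2 = 0.1177
Iter 9: z = -0.3222 + -0.0916i, |z|^2 = 0.1122
Did not escape in 10 iterations → in set

Answer: yes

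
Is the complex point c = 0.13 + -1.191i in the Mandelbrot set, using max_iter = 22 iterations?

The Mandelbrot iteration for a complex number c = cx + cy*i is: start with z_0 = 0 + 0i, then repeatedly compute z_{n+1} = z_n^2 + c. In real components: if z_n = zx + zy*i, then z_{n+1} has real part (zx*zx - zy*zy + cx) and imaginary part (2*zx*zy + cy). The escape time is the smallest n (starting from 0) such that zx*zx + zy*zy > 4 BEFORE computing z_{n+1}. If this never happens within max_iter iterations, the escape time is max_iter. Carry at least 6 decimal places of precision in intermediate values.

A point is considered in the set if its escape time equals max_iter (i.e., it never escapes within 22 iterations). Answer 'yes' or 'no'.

Answer: no

Derivation:
z_0 = 0 + 0i, c = 0.1300 + -1.1910i
Iter 1: z = 0.1300 + -1.1910i, |z|^2 = 1.4354
Iter 2: z = -1.2716 + -1.5007i, |z|^2 = 3.8689
Iter 3: z = -0.5051 + 2.6254i, |z|^2 = 7.1479
Escaped at iteration 3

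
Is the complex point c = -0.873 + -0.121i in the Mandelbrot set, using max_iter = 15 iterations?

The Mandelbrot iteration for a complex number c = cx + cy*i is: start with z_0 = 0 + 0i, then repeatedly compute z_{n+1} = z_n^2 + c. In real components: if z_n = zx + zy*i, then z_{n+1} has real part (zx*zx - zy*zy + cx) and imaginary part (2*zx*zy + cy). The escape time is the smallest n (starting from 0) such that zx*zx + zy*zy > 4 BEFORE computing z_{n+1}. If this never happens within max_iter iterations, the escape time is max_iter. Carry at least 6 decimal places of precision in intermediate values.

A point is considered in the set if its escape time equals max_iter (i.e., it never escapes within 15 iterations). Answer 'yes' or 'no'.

Answer: yes

Derivation:
z_0 = 0 + 0i, c = -0.8730 + -0.1210i
Iter 1: z = -0.8730 + -0.1210i, |z|^2 = 0.7768
Iter 2: z = -0.1255 + 0.0903i, |z|^2 = 0.0239
Iter 3: z = -0.8654 + -0.1437i, |z|^2 = 0.7695
Iter 4: z = -0.1447 + 0.1276i, |z|^2 = 0.0372
Iter 5: z = -0.8683 + -0.1579i, |z|^2 = 0.7790
Iter 6: z = -0.1439 + 0.1533i, |z|^2 = 0.0442
Iter 7: z = -0.8758 + -0.1651i, |z|^2 = 0.7943
Iter 8: z = -0.1333 + 0.1682i, |z|^2 = 0.0461
Iter 9: z = -0.8835 + -0.1658i, |z|^2 = 0.8082
Iter 10: z = -0.1199 + 0.1721i, |z|^2 = 0.0440
Iter 11: z = -0.8882 + -0.1622i, |z|^2 = 0.8153
Iter 12: z = -0.1104 + 0.1672i, |z|^2 = 0.0401
Iter 13: z = -0.8888 + -0.1579i, |z|^2 = 0.8149
Iter 14: z = -0.1080 + 0.1597i, |z|^2 = 0.0372
Did not escape in 15 iterations → in set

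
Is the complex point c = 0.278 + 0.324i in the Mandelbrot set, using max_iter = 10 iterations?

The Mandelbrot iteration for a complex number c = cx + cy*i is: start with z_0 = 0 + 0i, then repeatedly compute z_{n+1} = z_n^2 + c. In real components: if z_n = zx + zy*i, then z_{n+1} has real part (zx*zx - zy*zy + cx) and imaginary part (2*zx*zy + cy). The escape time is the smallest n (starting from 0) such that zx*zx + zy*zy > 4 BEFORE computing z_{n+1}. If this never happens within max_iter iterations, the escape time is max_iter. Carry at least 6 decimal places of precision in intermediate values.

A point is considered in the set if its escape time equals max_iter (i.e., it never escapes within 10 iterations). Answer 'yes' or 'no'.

Answer: yes

Derivation:
z_0 = 0 + 0i, c = 0.2780 + 0.3240i
Iter 1: z = 0.2780 + 0.3240i, |z|^2 = 0.1823
Iter 2: z = 0.2503 + 0.5041i, |z|^2 = 0.3168
Iter 3: z = 0.0865 + 0.5764i, |z|^2 = 0.3397
Iter 4: z = -0.0467 + 0.4237i, |z|^2 = 0.1817
Iter 5: z = 0.1007 + 0.2844i, |z|^2 = 0.0910
Iter 6: z = 0.2073 + 0.3813i, |z|^2 = 0.1883
Iter 7: z = 0.1756 + 0.4820i, |z|^2 = 0.2632
Iter 8: z = 0.0765 + 0.4933i, |z|^2 = 0.2492
Iter 9: z = 0.0405 + 0.3995i, |z|^2 = 0.1612
Did not escape in 10 iterations → in set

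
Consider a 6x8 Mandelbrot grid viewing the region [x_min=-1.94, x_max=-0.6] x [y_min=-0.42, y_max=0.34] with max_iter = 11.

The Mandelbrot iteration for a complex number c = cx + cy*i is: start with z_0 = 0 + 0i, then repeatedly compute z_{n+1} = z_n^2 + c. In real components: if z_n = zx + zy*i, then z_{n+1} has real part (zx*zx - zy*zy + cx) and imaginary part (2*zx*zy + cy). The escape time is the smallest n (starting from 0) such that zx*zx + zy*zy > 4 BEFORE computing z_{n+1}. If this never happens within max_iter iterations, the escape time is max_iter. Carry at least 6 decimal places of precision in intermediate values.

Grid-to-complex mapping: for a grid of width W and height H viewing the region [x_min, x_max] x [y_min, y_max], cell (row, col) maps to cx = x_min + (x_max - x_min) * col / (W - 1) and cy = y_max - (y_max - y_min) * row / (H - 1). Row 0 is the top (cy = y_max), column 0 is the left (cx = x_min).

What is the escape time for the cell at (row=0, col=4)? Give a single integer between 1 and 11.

z_0 = 0 + 0i, c = -0.8680 + 0.3400i
Iter 1: z = -0.8680 + 0.3400i, |z|^2 = 0.8690
Iter 2: z = -0.2302 + -0.2502i, |z|^2 = 0.1156
Iter 3: z = -0.8776 + 0.4552i, |z|^2 = 0.9775
Iter 4: z = -0.3050 + -0.4590i, |z|^2 = 0.3037
Iter 5: z = -0.9857 + 0.6199i, |z|^2 = 1.3559
Iter 6: z = -0.2808 + -0.8821i, |z|^2 = 0.8570
Iter 7: z = -1.5674 + 0.8354i, |z|^2 = 3.1544
Iter 8: z = 0.8908 + -2.2786i, |z|^2 = 5.9854
Escaped at iteration 8

Answer: 8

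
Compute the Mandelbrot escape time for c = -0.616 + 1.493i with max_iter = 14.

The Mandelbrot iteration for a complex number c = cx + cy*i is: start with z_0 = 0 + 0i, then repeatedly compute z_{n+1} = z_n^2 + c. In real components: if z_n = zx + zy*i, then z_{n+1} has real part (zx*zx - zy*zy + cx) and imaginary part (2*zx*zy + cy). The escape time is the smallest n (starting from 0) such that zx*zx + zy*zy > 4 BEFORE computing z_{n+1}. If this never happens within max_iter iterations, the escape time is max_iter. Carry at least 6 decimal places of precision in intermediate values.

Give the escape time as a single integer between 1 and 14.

z_0 = 0 + 0i, c = -0.6160 + 1.4930i
Iter 1: z = -0.6160 + 1.4930i, |z|^2 = 2.6085
Iter 2: z = -2.4656 + -0.3464i, |z|^2 = 6.1991
Escaped at iteration 2

Answer: 2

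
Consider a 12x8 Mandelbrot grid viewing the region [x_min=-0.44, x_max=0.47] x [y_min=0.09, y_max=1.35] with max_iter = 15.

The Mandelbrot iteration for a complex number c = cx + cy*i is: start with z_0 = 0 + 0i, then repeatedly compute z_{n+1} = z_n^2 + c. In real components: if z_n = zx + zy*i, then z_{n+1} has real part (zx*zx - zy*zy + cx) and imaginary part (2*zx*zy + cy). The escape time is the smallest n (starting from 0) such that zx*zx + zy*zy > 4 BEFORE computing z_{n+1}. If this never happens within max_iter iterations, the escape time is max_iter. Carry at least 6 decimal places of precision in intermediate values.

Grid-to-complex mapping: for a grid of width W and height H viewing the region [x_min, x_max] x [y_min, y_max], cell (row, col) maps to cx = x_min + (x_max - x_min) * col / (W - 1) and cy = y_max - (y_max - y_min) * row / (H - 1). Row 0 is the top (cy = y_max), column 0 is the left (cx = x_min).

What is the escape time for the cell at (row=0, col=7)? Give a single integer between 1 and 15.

Answer: 2

Derivation:
z_0 = 0 + 0i, c = 0.1391 + 1.3500i
Iter 1: z = 0.1391 + 1.3500i, |z|^2 = 1.8418
Iter 2: z = -1.6641 + 1.7255i, |z|^2 = 5.7466
Escaped at iteration 2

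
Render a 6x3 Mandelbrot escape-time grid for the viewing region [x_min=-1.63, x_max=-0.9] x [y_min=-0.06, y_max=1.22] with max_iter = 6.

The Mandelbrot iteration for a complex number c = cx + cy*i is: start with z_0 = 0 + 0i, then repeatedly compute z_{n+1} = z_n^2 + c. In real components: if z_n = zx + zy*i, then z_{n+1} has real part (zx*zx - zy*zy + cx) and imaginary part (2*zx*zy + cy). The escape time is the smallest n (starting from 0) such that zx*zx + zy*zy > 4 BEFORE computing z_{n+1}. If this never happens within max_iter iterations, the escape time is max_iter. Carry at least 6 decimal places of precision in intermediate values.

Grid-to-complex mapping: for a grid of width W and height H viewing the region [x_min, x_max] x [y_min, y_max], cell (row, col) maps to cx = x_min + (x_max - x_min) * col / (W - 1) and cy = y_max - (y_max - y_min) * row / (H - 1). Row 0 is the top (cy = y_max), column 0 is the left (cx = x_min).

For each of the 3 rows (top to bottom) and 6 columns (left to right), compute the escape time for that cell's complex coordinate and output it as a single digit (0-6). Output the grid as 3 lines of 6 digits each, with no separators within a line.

Answer: 122233
333445
666666

Derivation:
(row=0, col=0): c = -1.6300 + 1.2200i → escape time 1
(row=0, col=1): c = -1.4840 + 1.2200i → escape time 2
(row=0, col=2): c = -1.3380 + 1.2200i → escape time 2
(row=0, col=3): c = -1.1920 + 1.2200i → escape time 2
(row=0, col=4): c = -1.0460 + 1.2200i → escape time 3
(row=0, col=5): c = -0.9000 + 1.2200i → escape time 3
(row=1, col=0): c = -1.6300 + 0.5800i → escape time 3
(row=1, col=1): c = -1.4840 + 0.5800i → escape time 3
(row=1, col=2): c = -1.3380 + 0.5800i → escape time 3
(row=1, col=3): c = -1.1920 + 0.5800i → escape time 4
(row=1, col=4): c = -1.0460 + 0.5800i → escape time 4
(row=1, col=5): c = -0.9000 + 0.5800i → escape time 5
(row=2, col=0): c = -1.6300 + -0.0600i → escape time 6
(row=2, col=1): c = -1.4840 + -0.0600i → escape time 6
(row=2, col=2): c = -1.3380 + -0.0600i → escape time 6
(row=2, col=3): c = -1.1920 + -0.0600i → escape time 6
(row=2, col=4): c = -1.0460 + -0.0600i → escape time 6
(row=2, col=5): c = -0.9000 + -0.0600i → escape time 6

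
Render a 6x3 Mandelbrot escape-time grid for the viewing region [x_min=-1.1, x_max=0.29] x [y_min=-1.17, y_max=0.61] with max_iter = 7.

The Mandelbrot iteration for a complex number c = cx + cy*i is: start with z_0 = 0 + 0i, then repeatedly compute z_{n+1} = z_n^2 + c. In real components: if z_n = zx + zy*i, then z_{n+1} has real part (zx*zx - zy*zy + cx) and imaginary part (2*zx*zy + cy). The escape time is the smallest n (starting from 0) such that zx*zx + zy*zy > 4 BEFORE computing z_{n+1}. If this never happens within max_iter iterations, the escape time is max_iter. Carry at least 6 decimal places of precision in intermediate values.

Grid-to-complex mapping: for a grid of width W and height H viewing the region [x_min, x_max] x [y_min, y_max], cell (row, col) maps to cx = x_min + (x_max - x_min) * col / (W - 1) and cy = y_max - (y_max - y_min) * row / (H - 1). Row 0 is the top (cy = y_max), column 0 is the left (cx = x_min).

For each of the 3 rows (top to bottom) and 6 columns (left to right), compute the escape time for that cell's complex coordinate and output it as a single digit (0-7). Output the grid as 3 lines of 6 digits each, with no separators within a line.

Answer: 457777
777777
333432

Derivation:
(row=0, col=0): c = -1.1000 + 0.6100i → escape time 4
(row=0, col=1): c = -0.8220 + 0.6100i → escape time 5
(row=0, col=2): c = -0.5440 + 0.6100i → escape time 7
(row=0, col=3): c = -0.2660 + 0.6100i → escape time 7
(row=0, col=4): c = 0.0120 + 0.6100i → escape time 7
(row=0, col=5): c = 0.2900 + 0.6100i → escape time 7
(row=1, col=0): c = -1.1000 + -0.2800i → escape time 7
(row=1, col=1): c = -0.8220 + -0.2800i → escape time 7
(row=1, col=2): c = -0.5440 + -0.2800i → escape time 7
(row=1, col=3): c = -0.2660 + -0.2800i → escape time 7
(row=1, col=4): c = 0.0120 + -0.2800i → escape time 7
(row=1, col=5): c = 0.2900 + -0.2800i → escape time 7
(row=2, col=0): c = -1.1000 + -1.1700i → escape time 3
(row=2, col=1): c = -0.8220 + -1.1700i → escape time 3
(row=2, col=2): c = -0.5440 + -1.1700i → escape time 3
(row=2, col=3): c = -0.2660 + -1.1700i → escape time 4
(row=2, col=4): c = 0.0120 + -1.1700i → escape time 3
(row=2, col=5): c = 0.2900 + -1.1700i → escape time 2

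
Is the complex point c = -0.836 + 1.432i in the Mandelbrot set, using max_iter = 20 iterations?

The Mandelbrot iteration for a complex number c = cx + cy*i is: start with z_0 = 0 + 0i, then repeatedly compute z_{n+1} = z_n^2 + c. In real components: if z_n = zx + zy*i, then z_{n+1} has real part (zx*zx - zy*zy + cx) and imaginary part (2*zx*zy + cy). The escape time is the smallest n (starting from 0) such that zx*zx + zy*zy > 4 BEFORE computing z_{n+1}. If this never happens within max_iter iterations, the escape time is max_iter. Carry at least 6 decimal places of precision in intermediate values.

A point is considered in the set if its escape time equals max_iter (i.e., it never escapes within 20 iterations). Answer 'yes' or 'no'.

Answer: no

Derivation:
z_0 = 0 + 0i, c = -0.8360 + 1.4320i
Iter 1: z = -0.8360 + 1.4320i, |z|^2 = 2.7495
Iter 2: z = -2.1877 + -0.9623i, |z|^2 = 5.7122
Escaped at iteration 2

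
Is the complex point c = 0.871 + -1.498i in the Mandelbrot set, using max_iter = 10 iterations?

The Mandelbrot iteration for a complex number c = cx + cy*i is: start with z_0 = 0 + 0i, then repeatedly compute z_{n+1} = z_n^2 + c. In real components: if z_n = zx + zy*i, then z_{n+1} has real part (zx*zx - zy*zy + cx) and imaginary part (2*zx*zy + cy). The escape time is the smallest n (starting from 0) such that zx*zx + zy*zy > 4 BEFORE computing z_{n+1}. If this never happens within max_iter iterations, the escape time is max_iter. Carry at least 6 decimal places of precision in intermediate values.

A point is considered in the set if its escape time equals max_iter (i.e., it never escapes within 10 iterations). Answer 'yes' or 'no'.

z_0 = 0 + 0i, c = 0.8710 + -1.4980i
Iter 1: z = 0.8710 + -1.4980i, |z|^2 = 3.0026
Iter 2: z = -0.6144 + -4.1075i, |z|^2 = 17.2491
Escaped at iteration 2

Answer: no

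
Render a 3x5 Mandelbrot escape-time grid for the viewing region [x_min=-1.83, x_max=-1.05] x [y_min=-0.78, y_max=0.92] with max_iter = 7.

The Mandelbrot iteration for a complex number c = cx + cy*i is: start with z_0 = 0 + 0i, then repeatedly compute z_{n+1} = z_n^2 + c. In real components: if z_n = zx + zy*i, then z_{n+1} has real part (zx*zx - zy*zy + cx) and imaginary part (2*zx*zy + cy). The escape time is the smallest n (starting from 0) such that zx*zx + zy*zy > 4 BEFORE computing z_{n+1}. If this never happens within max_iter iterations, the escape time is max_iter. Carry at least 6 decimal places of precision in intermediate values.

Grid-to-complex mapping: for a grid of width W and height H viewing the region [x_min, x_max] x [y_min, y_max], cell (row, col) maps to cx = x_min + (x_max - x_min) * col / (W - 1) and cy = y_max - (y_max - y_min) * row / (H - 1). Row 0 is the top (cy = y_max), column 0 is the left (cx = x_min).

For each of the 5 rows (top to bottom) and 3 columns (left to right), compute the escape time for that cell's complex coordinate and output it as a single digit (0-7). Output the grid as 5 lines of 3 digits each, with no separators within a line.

(row=0, col=0): c = -1.8300 + 0.9200i → escape time 1
(row=0, col=1): c = -1.4400 + 0.9200i → escape time 3
(row=0, col=2): c = -1.0500 + 0.9200i → escape time 3
(row=1, col=0): c = -1.8300 + 0.4950i → escape time 3
(row=1, col=1): c = -1.4400 + 0.4950i → escape time 3
(row=1, col=2): c = -1.0500 + 0.4950i → escape time 5
(row=2, col=0): c = -1.8300 + 0.0700i → escape time 5
(row=2, col=1): c = -1.4400 + 0.0700i → escape time 7
(row=2, col=2): c = -1.0500 + 0.0700i → escape time 7
(row=3, col=0): c = -1.8300 + -0.3550i → escape time 3
(row=3, col=1): c = -1.4400 + -0.3550i → escape time 5
(row=3, col=2): c = -1.0500 + -0.3550i → escape time 7
(row=4, col=0): c = -1.8300 + -0.7800i → escape time 2
(row=4, col=1): c = -1.4400 + -0.7800i → escape time 3
(row=4, col=2): c = -1.0500 + -0.7800i → escape time 3

Answer: 133
335
577
357
233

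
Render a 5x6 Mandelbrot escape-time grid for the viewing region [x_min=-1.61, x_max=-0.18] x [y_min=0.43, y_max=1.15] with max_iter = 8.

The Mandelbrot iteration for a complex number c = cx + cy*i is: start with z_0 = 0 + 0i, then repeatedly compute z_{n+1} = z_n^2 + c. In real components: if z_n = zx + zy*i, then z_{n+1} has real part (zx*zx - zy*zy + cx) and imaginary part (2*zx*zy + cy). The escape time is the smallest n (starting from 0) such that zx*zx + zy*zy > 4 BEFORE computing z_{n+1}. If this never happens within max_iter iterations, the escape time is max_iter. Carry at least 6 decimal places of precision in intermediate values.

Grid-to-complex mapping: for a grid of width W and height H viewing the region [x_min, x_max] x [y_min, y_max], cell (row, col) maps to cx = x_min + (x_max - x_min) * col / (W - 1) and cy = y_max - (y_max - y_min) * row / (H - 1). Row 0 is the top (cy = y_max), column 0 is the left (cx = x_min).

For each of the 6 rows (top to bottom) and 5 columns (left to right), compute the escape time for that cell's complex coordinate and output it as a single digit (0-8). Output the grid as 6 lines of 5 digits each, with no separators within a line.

(row=0, col=0): c = -1.6100 + 1.1500i → escape time 2
(row=0, col=1): c = -1.2525 + 1.1500i → escape time 2
(row=0, col=2): c = -0.8950 + 1.1500i → escape time 3
(row=0, col=3): c = -0.5375 + 1.1500i → escape time 3
(row=0, col=4): c = -0.1800 + 1.1500i → escape time 5
(row=1, col=0): c = -1.6100 + 1.0060i → escape time 2
(row=1, col=1): c = -1.2525 + 1.0060i → escape time 3
(row=1, col=2): c = -0.8950 + 1.0060i → escape time 3
(row=1, col=3): c = -0.5375 + 1.0060i → escape time 4
(row=1, col=4): c = -0.1800 + 1.0060i → escape time 8
(row=2, col=0): c = -1.6100 + 0.8620i → escape time 3
(row=2, col=1): c = -1.2525 + 0.8620i → escape time 3
(row=2, col=2): c = -0.8950 + 0.8620i → escape time 3
(row=2, col=3): c = -0.5375 + 0.8620i → escape time 4
(row=2, col=4): c = -0.1800 + 0.8620i → escape time 8
(row=3, col=0): c = -1.6100 + 0.7180i → escape time 3
(row=3, col=1): c = -1.2525 + 0.7180i → escape time 3
(row=3, col=2): c = -0.8950 + 0.7180i → escape time 4
(row=3, col=3): c = -0.5375 + 0.7180i → escape time 7
(row=3, col=4): c = -0.1800 + 0.7180i → escape time 8
(row=4, col=0): c = -1.6100 + 0.5740i → escape time 3
(row=4, col=1): c = -1.2525 + 0.5740i → escape time 3
(row=4, col=2): c = -0.8950 + 0.5740i → escape time 5
(row=4, col=3): c = -0.5375 + 0.5740i → escape time 8
(row=4, col=4): c = -0.1800 + 0.5740i → escape time 8
(row=5, col=0): c = -1.6100 + 0.4300i → escape time 3
(row=5, col=1): c = -1.2525 + 0.4300i → escape time 7
(row=5, col=2): c = -0.8950 + 0.4300i → escape time 6
(row=5, col=3): c = -0.5375 + 0.4300i → escape time 8
(row=5, col=4): c = -0.1800 + 0.4300i → escape time 8

Answer: 22335
23348
33348
33478
33588
37688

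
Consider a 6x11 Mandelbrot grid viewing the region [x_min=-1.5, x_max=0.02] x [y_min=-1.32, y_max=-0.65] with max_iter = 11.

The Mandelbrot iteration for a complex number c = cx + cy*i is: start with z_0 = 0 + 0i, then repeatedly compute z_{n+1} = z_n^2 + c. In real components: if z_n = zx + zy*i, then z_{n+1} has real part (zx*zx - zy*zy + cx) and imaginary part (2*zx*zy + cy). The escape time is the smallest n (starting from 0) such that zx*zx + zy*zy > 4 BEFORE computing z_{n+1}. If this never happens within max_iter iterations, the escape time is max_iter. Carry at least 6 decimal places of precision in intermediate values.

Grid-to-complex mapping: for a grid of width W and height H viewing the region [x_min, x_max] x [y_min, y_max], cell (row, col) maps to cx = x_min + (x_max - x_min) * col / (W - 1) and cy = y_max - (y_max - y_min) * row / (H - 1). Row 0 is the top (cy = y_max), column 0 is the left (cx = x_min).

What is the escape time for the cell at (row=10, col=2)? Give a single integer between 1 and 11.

Answer: 2

Derivation:
z_0 = 0 + 0i, c = -0.8920 + -1.3200i
Iter 1: z = -0.8920 + -1.3200i, |z|^2 = 2.5381
Iter 2: z = -1.8387 + 1.0349i, |z|^2 = 4.4519
Escaped at iteration 2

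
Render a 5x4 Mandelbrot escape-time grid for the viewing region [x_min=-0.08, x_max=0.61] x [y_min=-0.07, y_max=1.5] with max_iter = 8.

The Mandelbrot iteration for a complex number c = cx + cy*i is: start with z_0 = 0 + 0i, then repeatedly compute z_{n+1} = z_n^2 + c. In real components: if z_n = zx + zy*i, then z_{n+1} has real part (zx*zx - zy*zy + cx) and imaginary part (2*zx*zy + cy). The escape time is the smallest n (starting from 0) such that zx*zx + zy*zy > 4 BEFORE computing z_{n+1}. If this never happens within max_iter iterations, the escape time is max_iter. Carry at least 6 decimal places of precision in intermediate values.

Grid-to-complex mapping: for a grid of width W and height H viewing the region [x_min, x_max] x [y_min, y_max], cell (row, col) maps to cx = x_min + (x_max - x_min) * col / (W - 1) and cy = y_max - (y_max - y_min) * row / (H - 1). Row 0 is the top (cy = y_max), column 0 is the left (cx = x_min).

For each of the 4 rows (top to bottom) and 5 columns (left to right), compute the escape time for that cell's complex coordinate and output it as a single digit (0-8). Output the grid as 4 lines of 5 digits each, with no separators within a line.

Answer: 22222
84432
88863
88864

Derivation:
(row=0, col=0): c = -0.0800 + 1.5000i → escape time 2
(row=0, col=1): c = 0.0925 + 1.5000i → escape time 2
(row=0, col=2): c = 0.2650 + 1.5000i → escape time 2
(row=0, col=3): c = 0.4375 + 1.5000i → escape time 2
(row=0, col=4): c = 0.6100 + 1.5000i → escape time 2
(row=1, col=0): c = -0.0800 + 0.9767i → escape time 8
(row=1, col=1): c = 0.0925 + 0.9767i → escape time 4
(row=1, col=2): c = 0.2650 + 0.9767i → escape time 4
(row=1, col=3): c = 0.4375 + 0.9767i → escape time 3
(row=1, col=4): c = 0.6100 + 0.9767i → escape time 2
(row=2, col=0): c = -0.0800 + 0.4533i → escape time 8
(row=2, col=1): c = 0.0925 + 0.4533i → escape time 8
(row=2, col=2): c = 0.2650 + 0.4533i → escape time 8
(row=2, col=3): c = 0.4375 + 0.4533i → escape time 6
(row=2, col=4): c = 0.6100 + 0.4533i → escape time 3
(row=3, col=0): c = -0.0800 + -0.0700i → escape time 8
(row=3, col=1): c = 0.0925 + -0.0700i → escape time 8
(row=3, col=2): c = 0.2650 + -0.0700i → escape time 8
(row=3, col=3): c = 0.4375 + -0.0700i → escape time 6
(row=3, col=4): c = 0.6100 + -0.0700i → escape time 4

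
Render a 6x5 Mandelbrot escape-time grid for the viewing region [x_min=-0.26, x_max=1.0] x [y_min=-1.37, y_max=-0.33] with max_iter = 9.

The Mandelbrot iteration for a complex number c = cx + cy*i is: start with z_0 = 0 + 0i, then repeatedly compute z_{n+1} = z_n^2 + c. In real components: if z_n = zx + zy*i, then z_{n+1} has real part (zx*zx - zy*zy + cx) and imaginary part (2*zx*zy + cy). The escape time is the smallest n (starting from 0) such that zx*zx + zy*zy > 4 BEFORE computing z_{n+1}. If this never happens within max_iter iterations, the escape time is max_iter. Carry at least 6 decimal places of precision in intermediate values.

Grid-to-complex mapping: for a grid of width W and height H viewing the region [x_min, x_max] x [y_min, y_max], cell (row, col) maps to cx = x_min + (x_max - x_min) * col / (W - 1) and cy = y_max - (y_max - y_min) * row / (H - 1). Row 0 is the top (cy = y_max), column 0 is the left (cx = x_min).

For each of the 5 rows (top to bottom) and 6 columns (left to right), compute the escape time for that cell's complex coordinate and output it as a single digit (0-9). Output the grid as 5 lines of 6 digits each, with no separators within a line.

(row=0, col=0): c = -0.2600 + -0.3300i → escape time 9
(row=0, col=1): c = -0.0080 + -0.3300i → escape time 9
(row=0, col=2): c = 0.2440 + -0.3300i → escape time 9
(row=0, col=3): c = 0.4960 + -0.3300i → escape time 6
(row=0, col=4): c = 0.7480 + -0.3300i → escape time 3
(row=0, col=5): c = 1.0000 + -0.3300i → escape time 2
(row=1, col=0): c = -0.2600 + -0.5900i → escape time 9
(row=1, col=1): c = -0.0080 + -0.5900i → escape time 9
(row=1, col=2): c = 0.2440 + -0.5900i → escape time 9
(row=1, col=3): c = 0.4960 + -0.5900i → escape time 4
(row=1, col=4): c = 0.7480 + -0.5900i → escape time 3
(row=1, col=5): c = 1.0000 + -0.5900i → escape time 2
(row=2, col=0): c = -0.2600 + -0.8500i → escape time 9
(row=2, col=1): c = -0.0080 + -0.8500i → escape time 9
(row=2, col=2): c = 0.2440 + -0.8500i → escape time 4
(row=2, col=3): c = 0.4960 + -0.8500i → escape time 3
(row=2, col=4): c = 0.7480 + -0.8500i → escape time 2
(row=2, col=5): c = 1.0000 + -0.8500i → escape time 2
(row=3, col=0): c = -0.2600 + -1.1100i → escape time 5
(row=3, col=1): c = -0.0080 + -1.1100i → escape time 4
(row=3, col=2): c = 0.2440 + -1.1100i → escape time 3
(row=3, col=3): c = 0.4960 + -1.1100i → escape time 2
(row=3, col=4): c = 0.7480 + -1.1100i → escape time 2
(row=3, col=5): c = 1.0000 + -1.1100i → escape time 2
(row=4, col=0): c = -0.2600 + -1.3700i → escape time 2
(row=4, col=1): c = -0.0080 + -1.3700i → escape time 2
(row=4, col=2): c = 0.2440 + -1.3700i → escape time 2
(row=4, col=3): c = 0.4960 + -1.3700i → escape time 2
(row=4, col=4): c = 0.7480 + -1.3700i → escape time 2
(row=4, col=5): c = 1.0000 + -1.3700i → escape time 2

Answer: 999632
999432
994322
543222
222222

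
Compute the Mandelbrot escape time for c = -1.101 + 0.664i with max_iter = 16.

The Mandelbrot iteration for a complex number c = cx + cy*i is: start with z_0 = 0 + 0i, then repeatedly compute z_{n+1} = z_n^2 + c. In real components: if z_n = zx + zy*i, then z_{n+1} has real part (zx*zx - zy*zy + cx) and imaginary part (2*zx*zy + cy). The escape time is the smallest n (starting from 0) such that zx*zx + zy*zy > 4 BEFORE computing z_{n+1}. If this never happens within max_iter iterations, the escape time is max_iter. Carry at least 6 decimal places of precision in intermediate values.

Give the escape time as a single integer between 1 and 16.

Answer: 3

Derivation:
z_0 = 0 + 0i, c = -1.1010 + 0.6640i
Iter 1: z = -1.1010 + 0.6640i, |z|^2 = 1.6531
Iter 2: z = -0.3297 + -0.7981i, |z|^2 = 0.7457
Iter 3: z = -1.6293 + 1.1903i, |z|^2 = 4.0714
Escaped at iteration 3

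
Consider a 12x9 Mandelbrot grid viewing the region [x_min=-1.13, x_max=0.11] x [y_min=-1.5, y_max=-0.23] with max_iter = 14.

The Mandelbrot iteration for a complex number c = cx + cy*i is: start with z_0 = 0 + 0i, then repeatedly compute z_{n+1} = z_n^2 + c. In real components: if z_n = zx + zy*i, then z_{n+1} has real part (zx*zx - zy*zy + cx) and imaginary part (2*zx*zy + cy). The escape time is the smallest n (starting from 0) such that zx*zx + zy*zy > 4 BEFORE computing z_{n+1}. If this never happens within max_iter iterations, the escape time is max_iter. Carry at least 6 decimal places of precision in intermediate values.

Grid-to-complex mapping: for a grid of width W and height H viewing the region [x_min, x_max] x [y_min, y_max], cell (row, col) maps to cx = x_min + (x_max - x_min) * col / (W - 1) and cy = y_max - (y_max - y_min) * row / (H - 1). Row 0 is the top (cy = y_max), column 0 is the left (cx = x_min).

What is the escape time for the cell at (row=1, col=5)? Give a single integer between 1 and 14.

z_0 = 0 + 0i, c = -0.5664 + -0.3888i
Iter 1: z = -0.5664 + -0.3888i, |z|^2 = 0.4719
Iter 2: z = -0.3967 + 0.0516i, |z|^2 = 0.1601
Iter 3: z = -0.4116 + -0.4297i, |z|^2 = 0.3541
Iter 4: z = -0.5816 + -0.0350i, |z|^2 = 0.3394
Iter 5: z = -0.2294 + -0.3480i, |z|^2 = 0.1738
Iter 6: z = -0.6349 + -0.2291i, |z|^2 = 0.4555
Iter 7: z = -0.2158 + -0.0979i, |z|^2 = 0.0561
Iter 8: z = -0.5294 + -0.3465i, |z|^2 = 0.4003
Iter 9: z = -0.4062 + -0.0219i, |z|^2 = 0.1655
Iter 10: z = -0.4019 + -0.3710i, |z|^2 = 0.2991
Iter 11: z = -0.5425 + -0.0906i, |z|^2 = 0.3025
Iter 12: z = -0.2803 + -0.2905i, |z|^2 = 0.1629
Iter 13: z = -0.5722 + -0.2259i, |z|^2 = 0.3784

Answer: 14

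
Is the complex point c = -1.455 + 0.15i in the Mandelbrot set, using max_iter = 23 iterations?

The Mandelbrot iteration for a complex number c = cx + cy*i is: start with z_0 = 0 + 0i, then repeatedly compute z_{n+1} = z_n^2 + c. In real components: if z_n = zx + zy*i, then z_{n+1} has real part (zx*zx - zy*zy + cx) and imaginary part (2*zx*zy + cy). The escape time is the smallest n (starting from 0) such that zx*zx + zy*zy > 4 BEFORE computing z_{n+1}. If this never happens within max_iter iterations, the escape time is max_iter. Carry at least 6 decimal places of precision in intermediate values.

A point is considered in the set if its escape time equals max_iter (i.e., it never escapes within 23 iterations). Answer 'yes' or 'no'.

Answer: no

Derivation:
z_0 = 0 + 0i, c = -1.4550 + 0.1500i
Iter 1: z = -1.4550 + 0.1500i, |z|^2 = 2.1395
Iter 2: z = 0.6395 + -0.2865i, |z|^2 = 0.4911
Iter 3: z = -1.1281 + -0.2164i, |z|^2 = 1.3194
Iter 4: z = -0.2293 + 0.6383i, |z|^2 = 0.4600
Iter 5: z = -1.8099 + -0.1427i, |z|^2 = 3.2962
Iter 6: z = 1.8005 + 0.6665i, |z|^2 = 3.6859
Iter 7: z = 1.3424 + 2.5502i, |z|^2 = 8.3053
Escaped at iteration 7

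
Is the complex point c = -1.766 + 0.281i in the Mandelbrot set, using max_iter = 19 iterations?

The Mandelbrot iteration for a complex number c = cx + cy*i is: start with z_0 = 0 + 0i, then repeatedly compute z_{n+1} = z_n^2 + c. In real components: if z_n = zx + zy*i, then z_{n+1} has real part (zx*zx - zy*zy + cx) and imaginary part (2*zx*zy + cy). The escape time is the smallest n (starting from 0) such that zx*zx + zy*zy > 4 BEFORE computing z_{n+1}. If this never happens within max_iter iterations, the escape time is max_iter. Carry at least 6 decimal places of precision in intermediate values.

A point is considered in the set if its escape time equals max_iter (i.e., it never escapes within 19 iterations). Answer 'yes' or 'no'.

Answer: no

Derivation:
z_0 = 0 + 0i, c = -1.7660 + 0.2810i
Iter 1: z = -1.7660 + 0.2810i, |z|^2 = 3.1977
Iter 2: z = 1.2738 + -0.7115i, |z|^2 = 2.1288
Iter 3: z = -0.6497 + -1.5316i, |z|^2 = 2.7678
Iter 4: z = -3.6897 + 2.2710i, |z|^2 = 18.7715
Escaped at iteration 4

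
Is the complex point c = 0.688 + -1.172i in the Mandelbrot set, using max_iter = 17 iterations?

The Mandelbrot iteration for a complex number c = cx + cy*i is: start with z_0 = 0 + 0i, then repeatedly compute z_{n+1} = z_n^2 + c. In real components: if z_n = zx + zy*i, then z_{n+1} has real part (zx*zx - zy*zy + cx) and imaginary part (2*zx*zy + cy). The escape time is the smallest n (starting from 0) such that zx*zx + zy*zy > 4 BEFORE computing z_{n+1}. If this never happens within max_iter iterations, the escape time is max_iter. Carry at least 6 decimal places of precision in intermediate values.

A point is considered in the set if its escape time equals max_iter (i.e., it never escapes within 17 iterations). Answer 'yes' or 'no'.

z_0 = 0 + 0i, c = 0.6880 + -1.1720i
Iter 1: z = 0.6880 + -1.1720i, |z|^2 = 1.8469
Iter 2: z = -0.2122 + -2.7847i, |z|^2 = 7.7994
Escaped at iteration 2

Answer: no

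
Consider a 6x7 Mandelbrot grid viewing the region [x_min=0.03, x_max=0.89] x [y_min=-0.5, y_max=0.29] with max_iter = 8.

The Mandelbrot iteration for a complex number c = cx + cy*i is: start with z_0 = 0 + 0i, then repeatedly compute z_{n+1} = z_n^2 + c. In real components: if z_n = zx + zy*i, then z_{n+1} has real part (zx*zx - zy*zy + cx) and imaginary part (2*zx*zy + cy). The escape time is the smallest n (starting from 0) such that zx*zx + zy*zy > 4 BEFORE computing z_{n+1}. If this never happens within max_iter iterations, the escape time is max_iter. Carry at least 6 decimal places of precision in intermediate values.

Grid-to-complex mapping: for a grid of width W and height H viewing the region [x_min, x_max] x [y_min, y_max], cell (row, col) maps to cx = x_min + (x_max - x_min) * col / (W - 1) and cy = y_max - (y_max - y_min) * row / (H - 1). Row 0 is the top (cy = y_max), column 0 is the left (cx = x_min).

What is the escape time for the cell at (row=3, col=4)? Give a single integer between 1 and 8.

z_0 = 0 + 0i, c = 0.7180 + -0.1050i
Iter 1: z = 0.7180 + -0.1050i, |z|^2 = 0.5265
Iter 2: z = 1.2225 + -0.2558i, |z|^2 = 1.5599
Iter 3: z = 2.1471 + -0.7304i, |z|^2 = 5.1434
Escaped at iteration 3

Answer: 3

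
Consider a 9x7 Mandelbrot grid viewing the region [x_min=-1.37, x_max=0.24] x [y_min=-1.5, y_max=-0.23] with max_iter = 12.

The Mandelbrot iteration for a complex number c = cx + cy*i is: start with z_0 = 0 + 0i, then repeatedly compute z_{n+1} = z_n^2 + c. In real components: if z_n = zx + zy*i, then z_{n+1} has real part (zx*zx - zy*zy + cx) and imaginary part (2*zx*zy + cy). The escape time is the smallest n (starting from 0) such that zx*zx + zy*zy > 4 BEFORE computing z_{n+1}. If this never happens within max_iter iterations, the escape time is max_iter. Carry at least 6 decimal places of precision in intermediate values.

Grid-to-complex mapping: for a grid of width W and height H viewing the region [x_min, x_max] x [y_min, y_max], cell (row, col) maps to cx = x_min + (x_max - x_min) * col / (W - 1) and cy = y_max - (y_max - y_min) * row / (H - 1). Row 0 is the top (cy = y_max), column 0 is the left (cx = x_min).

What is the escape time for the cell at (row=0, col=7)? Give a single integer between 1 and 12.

z_0 = 0 + 0i, c = 0.0388 + -0.2300i
Iter 1: z = 0.0388 + -0.2300i, |z|^2 = 0.0544
Iter 2: z = -0.0126 + -0.2478i, |z|^2 = 0.0616
Iter 3: z = -0.0225 + -0.2237i, |z|^2 = 0.0506
Iter 4: z = -0.0108 + -0.2199i, |z|^2 = 0.0485
Iter 5: z = -0.0095 + -0.2253i, |z|^2 = 0.0508
Iter 6: z = -0.0119 + -0.2257i, |z|^2 = 0.0511
Iter 7: z = -0.0121 + -0.2246i, |z|^2 = 0.0506
Iter 8: z = -0.0116 + -0.2246i, |z|^2 = 0.0506
Iter 9: z = -0.0116 + -0.2248i, |z|^2 = 0.0507
Iter 10: z = -0.0117 + -0.2248i, |z|^2 = 0.0507
Iter 11: z = -0.0117 + -0.2248i, |z|^2 = 0.0507

Answer: 12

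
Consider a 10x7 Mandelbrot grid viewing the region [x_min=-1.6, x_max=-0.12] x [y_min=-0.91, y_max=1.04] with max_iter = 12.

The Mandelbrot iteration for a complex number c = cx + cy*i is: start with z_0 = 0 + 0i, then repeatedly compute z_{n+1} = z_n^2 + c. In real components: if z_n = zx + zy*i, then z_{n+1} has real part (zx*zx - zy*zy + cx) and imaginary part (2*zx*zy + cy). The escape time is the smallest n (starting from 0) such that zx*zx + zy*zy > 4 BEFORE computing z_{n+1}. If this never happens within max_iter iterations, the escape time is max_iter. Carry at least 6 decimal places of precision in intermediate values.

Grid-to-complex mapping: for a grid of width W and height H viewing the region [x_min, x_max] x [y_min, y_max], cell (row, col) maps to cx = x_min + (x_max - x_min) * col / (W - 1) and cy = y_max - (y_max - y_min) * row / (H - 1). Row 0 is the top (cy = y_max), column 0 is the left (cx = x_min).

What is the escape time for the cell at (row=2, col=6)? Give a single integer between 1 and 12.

Answer: 12

Derivation:
z_0 = 0 + 0i, c = -0.6133 + 0.3900i
Iter 1: z = -0.6133 + 0.3900i, |z|^2 = 0.5283
Iter 2: z = -0.3893 + -0.0884i, |z|^2 = 0.1593
Iter 3: z = -0.4696 + 0.4588i, |z|^2 = 0.4311
Iter 4: z = -0.6033 + -0.0409i, |z|^2 = 0.3656
Iter 5: z = -0.2510 + 0.4394i, |z|^2 = 0.2561
Iter 6: z = -0.7434 + 0.1694i, |z|^2 = 0.5813
Iter 7: z = -0.0894 + 0.1382i, |z|^2 = 0.0271
Iter 8: z = -0.6244 + 0.3653i, |z|^2 = 0.5234
Iter 9: z = -0.3569 + -0.0662i, |z|^2 = 0.1317
Iter 10: z = -0.4904 + 0.4373i, |z|^2 = 0.4317
Iter 11: z = -0.5641 + -0.0388i, |z|^2 = 0.3197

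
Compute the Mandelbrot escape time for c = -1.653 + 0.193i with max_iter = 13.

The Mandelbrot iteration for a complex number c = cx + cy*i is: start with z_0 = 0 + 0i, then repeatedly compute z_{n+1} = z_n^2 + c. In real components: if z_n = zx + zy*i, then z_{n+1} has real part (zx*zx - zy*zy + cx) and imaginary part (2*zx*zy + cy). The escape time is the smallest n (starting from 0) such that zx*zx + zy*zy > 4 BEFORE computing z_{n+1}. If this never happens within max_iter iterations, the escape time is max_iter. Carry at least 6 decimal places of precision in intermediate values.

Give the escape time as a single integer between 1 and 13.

Answer: 4

Derivation:
z_0 = 0 + 0i, c = -1.6530 + 0.1930i
Iter 1: z = -1.6530 + 0.1930i, |z|^2 = 2.7697
Iter 2: z = 1.0422 + -0.4451i, |z|^2 = 1.2842
Iter 3: z = -0.7650 + -0.7346i, |z|^2 = 1.1249
Iter 4: z = -1.6075 + 1.3170i, |z|^2 = 4.3185
Escaped at iteration 4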